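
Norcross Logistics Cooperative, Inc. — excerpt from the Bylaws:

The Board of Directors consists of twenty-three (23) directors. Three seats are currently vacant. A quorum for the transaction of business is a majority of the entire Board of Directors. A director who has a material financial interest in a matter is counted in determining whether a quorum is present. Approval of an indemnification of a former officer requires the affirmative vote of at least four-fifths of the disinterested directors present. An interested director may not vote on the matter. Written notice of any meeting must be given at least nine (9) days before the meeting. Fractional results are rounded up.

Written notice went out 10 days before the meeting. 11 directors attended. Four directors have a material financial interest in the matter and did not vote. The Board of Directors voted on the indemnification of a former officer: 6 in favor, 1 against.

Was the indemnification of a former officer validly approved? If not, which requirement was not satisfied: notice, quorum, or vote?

Invalid — quorum requirement not satisfied.

Notice: 10 days given; 9 required (10 ≥ 9). Satisfied.
Quorum: 11 present (interested directors count toward quorum); quorum is 12. Not satisfied.
Vote: the indemnification of a former officer requires four-fifths of the disinterested directors present (11 − 4 = 7). 4/5 of 7 = 5.60, rounded up to 6, so 6 affirmative votes are needed; 6 voted in favor. Satisfied. (Moot — without a quorum no business can be validly transacted.)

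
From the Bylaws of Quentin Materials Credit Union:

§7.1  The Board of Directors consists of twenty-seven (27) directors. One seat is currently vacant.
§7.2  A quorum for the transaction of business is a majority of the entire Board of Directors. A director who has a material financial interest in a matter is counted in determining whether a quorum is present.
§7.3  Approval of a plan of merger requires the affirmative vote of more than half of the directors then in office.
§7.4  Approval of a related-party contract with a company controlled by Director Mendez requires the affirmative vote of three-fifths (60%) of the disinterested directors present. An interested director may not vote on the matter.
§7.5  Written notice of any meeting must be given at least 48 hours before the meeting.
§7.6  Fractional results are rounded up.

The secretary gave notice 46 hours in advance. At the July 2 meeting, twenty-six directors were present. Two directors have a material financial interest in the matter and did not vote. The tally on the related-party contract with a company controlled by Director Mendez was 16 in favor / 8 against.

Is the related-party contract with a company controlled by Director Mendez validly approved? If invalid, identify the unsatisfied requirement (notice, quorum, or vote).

Notice: 46 hours given; 48 required (46 < 48). Not satisfied.
Quorum: 26 present (interested directors count toward quorum); quorum is 14. Satisfied.
Vote: the related-party contract with a company controlled by Director Mendez requires three-fifths of the disinterested directors present (26 − 2 = 24). 3/5 of 24 = 14.40, rounded up to 15, so 15 affirmative votes are needed; 16 voted in favor. Satisfied.

Invalid — notice requirement not satisfied.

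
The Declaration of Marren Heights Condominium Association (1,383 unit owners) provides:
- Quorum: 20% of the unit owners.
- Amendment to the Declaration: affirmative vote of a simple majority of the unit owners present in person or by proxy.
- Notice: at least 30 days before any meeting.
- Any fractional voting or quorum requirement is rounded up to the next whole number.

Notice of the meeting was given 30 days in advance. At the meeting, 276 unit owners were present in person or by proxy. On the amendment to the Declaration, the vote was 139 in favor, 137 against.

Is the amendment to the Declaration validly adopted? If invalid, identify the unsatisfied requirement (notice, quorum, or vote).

Invalid — quorum requirement not satisfied.

Notice: 30 days given; 30 required. Satisfied.
Quorum: 20% of 1,383 = 276.60, rounded up to 277; 276 present. Not satisfied.
Vote: requires a majority of those present (276); a majority of 276 is 139, so 139 needed; 139 in favor. Satisfied.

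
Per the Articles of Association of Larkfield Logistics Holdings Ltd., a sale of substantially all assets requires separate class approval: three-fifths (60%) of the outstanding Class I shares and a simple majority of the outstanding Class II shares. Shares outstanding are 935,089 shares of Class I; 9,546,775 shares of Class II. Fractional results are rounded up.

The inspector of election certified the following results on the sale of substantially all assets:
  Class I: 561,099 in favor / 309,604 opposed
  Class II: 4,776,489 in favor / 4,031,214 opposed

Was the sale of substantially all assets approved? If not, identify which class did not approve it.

Approved — every class gave the required vote.

Class I: 3/5 of 935089 = 561053.40, rounded up to 561054; 561,054 required, 561,099 in favor — approved.
Class II: a majority of 9546775 is 4773388; 4,773,388 required, 4,776,489 in favor — approved.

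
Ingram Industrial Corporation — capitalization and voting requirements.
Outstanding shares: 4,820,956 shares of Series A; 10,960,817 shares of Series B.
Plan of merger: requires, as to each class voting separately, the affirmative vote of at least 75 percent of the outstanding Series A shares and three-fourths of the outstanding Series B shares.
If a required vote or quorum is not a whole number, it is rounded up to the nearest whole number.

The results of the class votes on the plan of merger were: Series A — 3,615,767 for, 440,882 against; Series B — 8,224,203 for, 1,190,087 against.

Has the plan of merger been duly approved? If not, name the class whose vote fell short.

Approved — every class gave the required vote.

Series A: 3/4 of 4820956 = 3615717; 3,615,717 required, 3,615,767 in favor — approved.
Series B: 3/4 of 10960817 = 8220612.75, rounded up to 8220613; 8,220,613 required, 8,224,203 in favor — approved.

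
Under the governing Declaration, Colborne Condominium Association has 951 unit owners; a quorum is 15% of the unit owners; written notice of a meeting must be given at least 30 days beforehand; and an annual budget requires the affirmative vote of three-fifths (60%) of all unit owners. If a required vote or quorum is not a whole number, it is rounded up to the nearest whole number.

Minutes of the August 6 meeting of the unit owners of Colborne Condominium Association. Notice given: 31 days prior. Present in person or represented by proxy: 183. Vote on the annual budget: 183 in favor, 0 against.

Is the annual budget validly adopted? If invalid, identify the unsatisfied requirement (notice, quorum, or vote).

Notice: 31 days given; 30 required. Satisfied.
Quorum: 15% of 951 = 142.65, rounded up to 143; 183 present. Satisfied.
Vote: requires three-fifths of all unit owners (951); 3/5 of 951 = 570.60, rounded up to 571, so 571 needed; 183 in favor. Not satisfied.

Invalid — vote requirement not satisfied.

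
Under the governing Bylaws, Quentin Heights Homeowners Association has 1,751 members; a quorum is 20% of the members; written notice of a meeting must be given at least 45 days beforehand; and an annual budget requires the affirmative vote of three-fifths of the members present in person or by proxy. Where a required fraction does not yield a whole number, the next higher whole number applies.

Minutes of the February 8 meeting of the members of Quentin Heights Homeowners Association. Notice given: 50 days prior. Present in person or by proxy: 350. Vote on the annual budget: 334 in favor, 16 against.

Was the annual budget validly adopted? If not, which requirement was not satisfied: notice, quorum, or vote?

Notice: 50 days given; 45 required. Satisfied.
Quorum: 20% of 1,751 = 350.20, rounded up to 351; 350 present. Not satisfied.
Vote: requires three-fifths of those present (350); 3/5 of 350 = 210, so 210 needed; 334 in favor. Satisfied.

Invalid — quorum requirement not satisfied.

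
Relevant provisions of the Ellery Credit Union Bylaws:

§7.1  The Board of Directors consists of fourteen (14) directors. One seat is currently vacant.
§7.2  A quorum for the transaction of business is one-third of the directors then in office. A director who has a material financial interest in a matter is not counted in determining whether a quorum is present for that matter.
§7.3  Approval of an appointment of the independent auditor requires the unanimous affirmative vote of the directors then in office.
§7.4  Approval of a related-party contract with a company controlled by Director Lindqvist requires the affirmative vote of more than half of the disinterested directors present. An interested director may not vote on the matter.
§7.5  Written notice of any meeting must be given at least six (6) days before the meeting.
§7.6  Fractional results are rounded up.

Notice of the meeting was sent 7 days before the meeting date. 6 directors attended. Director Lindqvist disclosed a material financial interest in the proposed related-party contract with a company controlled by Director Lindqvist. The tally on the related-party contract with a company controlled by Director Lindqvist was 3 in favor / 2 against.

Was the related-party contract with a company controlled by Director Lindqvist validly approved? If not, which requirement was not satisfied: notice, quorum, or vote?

Valid — all requirements satisfied.

Notice: 7 days given; 6 required (7 ≥ 6). Satisfied.
Quorum: 6 present, but the 1 interested director does not count, leaving 5. Quorum is 5. Satisfied.
Vote: the related-party contract with a company controlled by Director Lindqvist requires a majority of the disinterested directors present (6 − 1 = 5). A majority of 5 is 3, so 3 affirmative votes are needed; 3 voted in favor. Satisfied.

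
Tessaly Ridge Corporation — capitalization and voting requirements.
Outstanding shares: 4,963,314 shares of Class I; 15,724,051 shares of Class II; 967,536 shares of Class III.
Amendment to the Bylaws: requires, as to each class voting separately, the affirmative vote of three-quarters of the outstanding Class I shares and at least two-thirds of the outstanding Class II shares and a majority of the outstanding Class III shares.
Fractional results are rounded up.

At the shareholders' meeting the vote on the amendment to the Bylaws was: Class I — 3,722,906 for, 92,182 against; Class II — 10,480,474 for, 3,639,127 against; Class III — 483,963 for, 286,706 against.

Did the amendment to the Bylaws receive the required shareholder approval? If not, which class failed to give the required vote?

Not approved — the Class II shares did not give the required vote.

Class I: 3/4 of 4963314 = 3722485.50, rounded up to 3722486; 3,722,486 required, 3,722,906 in favor — approved.
Class II: 2/3 of 15724051 = 10482700.67, rounded up to 10482701; 10,482,701 required, 10,480,474 in favor — not approved.
Class III: a majority of 967536 is 483769; 483,769 required, 483,963 in favor — approved.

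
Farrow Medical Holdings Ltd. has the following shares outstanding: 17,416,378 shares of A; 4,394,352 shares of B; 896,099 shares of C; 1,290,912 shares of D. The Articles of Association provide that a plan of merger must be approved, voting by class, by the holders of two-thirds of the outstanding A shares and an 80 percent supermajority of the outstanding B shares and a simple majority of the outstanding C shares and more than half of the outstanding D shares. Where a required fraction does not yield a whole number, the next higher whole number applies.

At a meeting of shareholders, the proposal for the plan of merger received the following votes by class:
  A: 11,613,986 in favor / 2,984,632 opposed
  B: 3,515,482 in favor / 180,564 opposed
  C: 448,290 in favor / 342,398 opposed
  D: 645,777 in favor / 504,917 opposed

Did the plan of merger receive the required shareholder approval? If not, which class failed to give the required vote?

A: 2/3 of 17416378 = 11610918.67, rounded up to 11610919; 11,610,919 required, 11,613,986 in favor — approved.
B: 4/5 of 4394352 = 3515481.60, rounded up to 3515482; 3,515,482 required, 3,515,482 in favor — approved.
C: a majority of 896099 is 448050; 448,050 required, 448,290 in favor — approved.
D: a majority of 1290912 is 645457; 645,457 required, 645,777 in favor — approved.

Approved — every class gave the required vote.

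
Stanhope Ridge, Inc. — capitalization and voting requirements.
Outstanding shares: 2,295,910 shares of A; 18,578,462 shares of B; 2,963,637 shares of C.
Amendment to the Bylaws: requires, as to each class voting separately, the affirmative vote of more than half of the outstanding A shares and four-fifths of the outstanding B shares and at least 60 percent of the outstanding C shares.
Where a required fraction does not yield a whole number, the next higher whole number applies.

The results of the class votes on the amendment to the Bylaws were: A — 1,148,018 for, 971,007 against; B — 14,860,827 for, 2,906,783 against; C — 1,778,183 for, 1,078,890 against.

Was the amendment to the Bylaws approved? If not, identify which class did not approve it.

A: a majority of 2295910 is 1147956; 1,147,956 required, 1,148,018 in favor — approved.
B: 4/5 of 18578462 = 14862769.60, rounded up to 14862770; 14,862,770 required, 14,860,827 in favor — not approved.
C: 3/5 of 2963637 = 1778182.20, rounded up to 1778183; 1,778,183 required, 1,778,183 in favor — approved.

Not approved — the B shares did not give the required vote.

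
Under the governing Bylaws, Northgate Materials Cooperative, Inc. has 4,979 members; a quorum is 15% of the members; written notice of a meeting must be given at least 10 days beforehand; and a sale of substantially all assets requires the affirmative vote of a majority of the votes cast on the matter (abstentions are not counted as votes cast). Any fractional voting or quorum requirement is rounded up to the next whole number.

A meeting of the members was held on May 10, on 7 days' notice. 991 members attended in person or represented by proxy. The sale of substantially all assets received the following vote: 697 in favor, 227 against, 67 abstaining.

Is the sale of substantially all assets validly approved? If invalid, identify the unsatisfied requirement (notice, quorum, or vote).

Invalid — notice requirement not satisfied.

Notice: 7 days given; 10 required. Not satisfied.
Quorum: 15% of 4,979 = 746.85, rounded up to 747; 991 present. Satisfied.
Vote: requires a majority of the votes cast (991 − 67 abstaining = 924); a majority of 924 is 463, so 463 needed; 697 in favor. Satisfied.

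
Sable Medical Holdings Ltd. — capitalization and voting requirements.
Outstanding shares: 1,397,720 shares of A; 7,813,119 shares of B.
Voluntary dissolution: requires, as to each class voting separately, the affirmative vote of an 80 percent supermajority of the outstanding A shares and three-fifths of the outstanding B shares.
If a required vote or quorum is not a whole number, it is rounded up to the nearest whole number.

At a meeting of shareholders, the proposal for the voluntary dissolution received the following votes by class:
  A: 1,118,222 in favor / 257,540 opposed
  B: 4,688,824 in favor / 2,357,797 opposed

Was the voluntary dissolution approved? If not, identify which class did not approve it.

A: 4/5 of 1397720 = 1118176; 1,118,176 required, 1,118,222 in favor — approved.
B: 3/5 of 7813119 = 4687871.40, rounded up to 4687872; 4,687,872 required, 4,688,824 in favor — approved.

Approved — every class gave the required vote.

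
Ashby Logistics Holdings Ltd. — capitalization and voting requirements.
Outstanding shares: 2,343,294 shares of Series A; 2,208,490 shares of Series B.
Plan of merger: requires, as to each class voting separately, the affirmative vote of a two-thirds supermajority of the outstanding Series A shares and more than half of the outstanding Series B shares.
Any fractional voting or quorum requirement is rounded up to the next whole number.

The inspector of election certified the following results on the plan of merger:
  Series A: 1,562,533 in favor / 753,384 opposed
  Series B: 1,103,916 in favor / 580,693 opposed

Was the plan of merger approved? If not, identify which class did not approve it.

Series A: 2/3 of 2343294 = 1562196; 1,562,196 required, 1,562,533 in favor — approved.
Series B: a majority of 2208490 is 1104246; 1,104,246 required, 1,103,916 in favor — not approved.

Not approved — the Series B shares did not give the required vote.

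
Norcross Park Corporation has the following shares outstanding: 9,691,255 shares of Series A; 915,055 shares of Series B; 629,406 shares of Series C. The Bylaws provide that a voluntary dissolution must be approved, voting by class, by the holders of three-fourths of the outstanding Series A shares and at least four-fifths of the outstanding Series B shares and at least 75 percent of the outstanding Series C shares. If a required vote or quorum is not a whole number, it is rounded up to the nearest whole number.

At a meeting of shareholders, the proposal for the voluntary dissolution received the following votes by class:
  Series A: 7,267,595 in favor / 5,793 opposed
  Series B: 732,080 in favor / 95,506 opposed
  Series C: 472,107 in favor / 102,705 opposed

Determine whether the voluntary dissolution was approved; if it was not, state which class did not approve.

Series A: 3/4 of 9691255 = 7268441.25, rounded up to 7268442; 7,268,442 required, 7,267,595 in favor — not approved.
Series B: 4/5 of 915055 = 732044; 732,044 required, 732,080 in favor — approved.
Series C: 3/4 of 629406 = 472054.50, rounded up to 472055; 472,055 required, 472,107 in favor — approved.

Not approved — the Series A shares did not give the required vote.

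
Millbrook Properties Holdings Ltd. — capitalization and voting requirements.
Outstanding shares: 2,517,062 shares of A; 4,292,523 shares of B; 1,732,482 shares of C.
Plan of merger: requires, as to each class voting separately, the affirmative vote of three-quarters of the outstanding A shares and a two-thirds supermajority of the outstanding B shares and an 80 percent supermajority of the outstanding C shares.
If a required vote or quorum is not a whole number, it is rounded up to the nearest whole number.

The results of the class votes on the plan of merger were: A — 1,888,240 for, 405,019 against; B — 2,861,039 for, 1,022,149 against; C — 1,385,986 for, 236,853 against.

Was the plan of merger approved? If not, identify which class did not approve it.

Not approved — the B shares did not give the required vote.

A: 3/4 of 2517062 = 1887796.50, rounded up to 1887797; 1,887,797 required, 1,888,240 in favor — approved.
B: 2/3 of 4292523 = 2861682; 2,861,682 required, 2,861,039 in favor — not approved.
C: 4/5 of 1732482 = 1385985.60, rounded up to 1385986; 1,385,986 required, 1,385,986 in favor — approved.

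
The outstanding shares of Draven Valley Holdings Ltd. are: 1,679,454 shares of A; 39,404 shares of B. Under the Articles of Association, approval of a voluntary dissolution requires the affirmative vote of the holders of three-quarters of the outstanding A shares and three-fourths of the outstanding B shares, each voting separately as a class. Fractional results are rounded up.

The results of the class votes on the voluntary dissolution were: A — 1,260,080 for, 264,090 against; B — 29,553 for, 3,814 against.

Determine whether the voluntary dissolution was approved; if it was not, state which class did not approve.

Approved — every class gave the required vote.

A: 3/4 of 1679454 = 1259590.50, rounded up to 1259591; 1,259,591 required, 1,260,080 in favor — approved.
B: 3/4 of 39404 = 29553; 29,553 required, 29,553 in favor — approved.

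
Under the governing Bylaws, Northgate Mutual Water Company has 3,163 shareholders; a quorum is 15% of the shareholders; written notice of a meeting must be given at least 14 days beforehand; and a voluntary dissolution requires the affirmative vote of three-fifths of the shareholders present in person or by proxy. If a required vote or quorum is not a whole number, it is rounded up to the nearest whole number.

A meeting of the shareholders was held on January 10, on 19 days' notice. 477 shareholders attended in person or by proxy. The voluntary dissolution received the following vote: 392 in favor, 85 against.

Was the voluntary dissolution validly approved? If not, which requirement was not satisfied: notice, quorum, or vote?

Notice: 19 days given; 14 required. Satisfied.
Quorum: 15% of 3,163 = 474.45, rounded up to 475; 477 present. Satisfied.
Vote: requires three-fifths of those present (477); 3/5 of 477 = 286.20, rounded up to 287, so 287 needed; 392 in favor. Satisfied.

Valid — all requirements satisfied.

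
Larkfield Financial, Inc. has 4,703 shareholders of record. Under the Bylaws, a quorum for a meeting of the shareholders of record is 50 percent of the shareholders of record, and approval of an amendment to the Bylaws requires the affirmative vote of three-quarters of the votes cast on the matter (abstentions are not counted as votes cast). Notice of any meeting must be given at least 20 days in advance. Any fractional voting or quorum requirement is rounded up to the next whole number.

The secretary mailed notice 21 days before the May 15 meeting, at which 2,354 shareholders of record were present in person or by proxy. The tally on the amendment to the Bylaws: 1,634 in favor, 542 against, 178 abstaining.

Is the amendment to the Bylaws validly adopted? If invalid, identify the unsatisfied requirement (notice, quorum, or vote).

Valid — all requirements satisfied.

Notice: 21 days given; 20 required. Satisfied.
Quorum: 50% of 4,703 = 2,351.50, rounded up to 2,352; 2,354 present. Satisfied.
Vote: requires three-fourths of the votes cast (2,354 − 178 abstaining = 2,176); 3/4 of 2176 = 1632, so 1,632 needed; 1,634 in favor. Satisfied.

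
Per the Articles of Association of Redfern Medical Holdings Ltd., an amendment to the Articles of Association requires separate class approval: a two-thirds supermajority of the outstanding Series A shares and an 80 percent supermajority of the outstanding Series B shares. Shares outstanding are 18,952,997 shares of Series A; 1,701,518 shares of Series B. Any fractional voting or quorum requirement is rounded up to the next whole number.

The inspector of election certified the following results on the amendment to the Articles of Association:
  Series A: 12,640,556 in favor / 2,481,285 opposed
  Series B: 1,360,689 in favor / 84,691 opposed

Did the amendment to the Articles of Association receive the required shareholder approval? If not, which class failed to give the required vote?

Not approved — the Series B shares did not give the required vote.

Series A: 2/3 of 18952997 = 12635331.33, rounded up to 12635332; 12,635,332 required, 12,640,556 in favor — approved.
Series B: 4/5 of 1701518 = 1361214.40, rounded up to 1361215; 1,361,215 required, 1,360,689 in favor — not approved.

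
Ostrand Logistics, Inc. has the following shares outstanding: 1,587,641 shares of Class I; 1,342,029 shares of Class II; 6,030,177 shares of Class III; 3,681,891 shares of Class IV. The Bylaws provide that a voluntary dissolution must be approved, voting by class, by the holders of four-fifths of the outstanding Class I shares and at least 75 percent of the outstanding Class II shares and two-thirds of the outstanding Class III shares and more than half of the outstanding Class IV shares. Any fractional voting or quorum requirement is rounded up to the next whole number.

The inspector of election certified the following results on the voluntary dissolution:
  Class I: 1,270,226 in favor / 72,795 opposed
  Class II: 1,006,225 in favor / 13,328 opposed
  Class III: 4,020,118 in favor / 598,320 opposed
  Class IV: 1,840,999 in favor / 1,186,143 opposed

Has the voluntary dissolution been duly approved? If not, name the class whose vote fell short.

Not approved — the Class II shares did not give the required vote.

Class I: 4/5 of 1587641 = 1270112.80, rounded up to 1270113; 1,270,113 required, 1,270,226 in favor — approved.
Class II: 3/4 of 1342029 = 1006521.75, rounded up to 1006522; 1,006,522 required, 1,006,225 in favor — not approved.
Class III: 2/3 of 6030177 = 4020118; 4,020,118 required, 4,020,118 in favor — approved.
Class IV: a majority of 3681891 is 1840946; 1,840,946 required, 1,840,999 in favor — approved.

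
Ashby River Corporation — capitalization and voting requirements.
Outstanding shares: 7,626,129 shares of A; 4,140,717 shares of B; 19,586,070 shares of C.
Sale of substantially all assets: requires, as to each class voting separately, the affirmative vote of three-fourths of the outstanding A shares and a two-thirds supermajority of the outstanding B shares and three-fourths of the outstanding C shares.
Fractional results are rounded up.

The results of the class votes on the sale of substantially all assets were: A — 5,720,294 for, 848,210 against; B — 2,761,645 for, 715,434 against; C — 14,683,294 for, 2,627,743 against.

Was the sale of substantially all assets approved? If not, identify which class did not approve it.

Not approved — the C shares did not give the required vote.

A: 3/4 of 7626129 = 5719596.75, rounded up to 5719597; 5,719,597 required, 5,720,294 in favor — approved.
B: 2/3 of 4140717 = 2760478; 2,760,478 required, 2,761,645 in favor — approved.
C: 3/4 of 19586070 = 14689552.50, rounded up to 14689553; 14,689,553 required, 14,683,294 in favor — not approved.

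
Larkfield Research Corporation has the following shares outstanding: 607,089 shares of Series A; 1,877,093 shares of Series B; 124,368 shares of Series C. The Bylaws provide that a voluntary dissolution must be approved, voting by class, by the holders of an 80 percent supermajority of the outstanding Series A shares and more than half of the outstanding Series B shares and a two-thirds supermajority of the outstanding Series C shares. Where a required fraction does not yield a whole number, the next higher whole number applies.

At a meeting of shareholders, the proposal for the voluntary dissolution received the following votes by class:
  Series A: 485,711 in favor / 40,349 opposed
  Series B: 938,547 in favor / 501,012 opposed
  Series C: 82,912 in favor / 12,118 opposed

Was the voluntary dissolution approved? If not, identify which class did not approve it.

Series A: 4/5 of 607089 = 485671.20, rounded up to 485672; 485,672 required, 485,711 in favor — approved.
Series B: a majority of 1877093 is 938547; 938,547 required, 938,547 in favor — approved.
Series C: 2/3 of 124368 = 82912; 82,912 required, 82,912 in favor — approved.

Approved — every class gave the required vote.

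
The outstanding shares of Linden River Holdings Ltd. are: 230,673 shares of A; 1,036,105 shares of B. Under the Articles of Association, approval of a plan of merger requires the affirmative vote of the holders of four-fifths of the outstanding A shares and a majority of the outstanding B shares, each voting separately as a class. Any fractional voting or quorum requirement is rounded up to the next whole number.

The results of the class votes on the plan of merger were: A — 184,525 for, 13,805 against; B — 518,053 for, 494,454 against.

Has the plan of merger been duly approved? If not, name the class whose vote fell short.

Not approved — the A shares did not give the required vote.

A: 4/5 of 230673 = 184538.40, rounded up to 184539; 184,539 required, 184,525 in favor — not approved.
B: a majority of 1036105 is 518053; 518,053 required, 518,053 in favor — approved.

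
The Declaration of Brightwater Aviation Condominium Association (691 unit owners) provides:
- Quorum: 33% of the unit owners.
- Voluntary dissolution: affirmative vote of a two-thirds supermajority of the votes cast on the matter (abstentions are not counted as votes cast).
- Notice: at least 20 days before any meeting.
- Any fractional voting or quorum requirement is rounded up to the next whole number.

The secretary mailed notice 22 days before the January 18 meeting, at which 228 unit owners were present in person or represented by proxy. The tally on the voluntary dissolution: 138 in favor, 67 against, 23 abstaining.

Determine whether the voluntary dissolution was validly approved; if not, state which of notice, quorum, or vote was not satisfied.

Notice: 22 days given; 20 required. Satisfied.
Quorum: 33% of 691 = 228.03, rounded up to 229; 228 present. Not satisfied.
Vote: requires two-thirds of the votes cast (228 − 23 abstaining = 205); 2/3 of 205 = 136.67, rounded up to 137, so 137 needed; 138 in favor. Satisfied.

Invalid — quorum requirement not satisfied.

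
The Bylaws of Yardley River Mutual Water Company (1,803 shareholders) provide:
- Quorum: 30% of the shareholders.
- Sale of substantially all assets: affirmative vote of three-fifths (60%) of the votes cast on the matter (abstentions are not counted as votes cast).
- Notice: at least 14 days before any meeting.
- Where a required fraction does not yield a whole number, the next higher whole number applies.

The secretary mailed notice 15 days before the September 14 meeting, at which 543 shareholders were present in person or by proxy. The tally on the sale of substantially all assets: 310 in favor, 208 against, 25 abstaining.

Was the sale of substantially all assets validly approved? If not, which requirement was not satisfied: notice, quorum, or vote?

Notice: 15 days given; 14 required. Satisfied.
Quorum: 30% of 1,803 = 540.90, rounded up to 541; 543 present. Satisfied.
Vote: requires three-fifths of the votes cast (543 − 25 abstaining = 518); 3/5 of 518 = 310.80, rounded up to 311, so 311 needed; 310 in favor. Not satisfied.

Invalid — vote requirement not satisfied.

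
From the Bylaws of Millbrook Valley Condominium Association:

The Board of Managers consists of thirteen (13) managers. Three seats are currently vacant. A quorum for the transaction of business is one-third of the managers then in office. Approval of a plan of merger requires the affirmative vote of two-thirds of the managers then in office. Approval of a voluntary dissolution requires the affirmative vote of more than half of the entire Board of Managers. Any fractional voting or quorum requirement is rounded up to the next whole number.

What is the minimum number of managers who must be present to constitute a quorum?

4

1/3 of 10 = 3.33, rounded up to 4.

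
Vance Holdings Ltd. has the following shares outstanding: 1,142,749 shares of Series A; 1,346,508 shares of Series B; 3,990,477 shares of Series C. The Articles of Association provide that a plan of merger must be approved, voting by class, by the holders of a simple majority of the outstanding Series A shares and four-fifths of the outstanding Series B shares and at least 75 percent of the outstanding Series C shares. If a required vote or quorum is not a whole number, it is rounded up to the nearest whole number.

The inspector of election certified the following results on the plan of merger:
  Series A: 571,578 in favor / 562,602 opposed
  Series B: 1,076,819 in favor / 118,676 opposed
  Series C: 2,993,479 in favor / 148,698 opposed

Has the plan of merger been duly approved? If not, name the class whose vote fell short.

Series A: a majority of 1142749 is 571375; 571,375 required, 571,578 in favor — approved.
Series B: 4/5 of 1346508 = 1077206.40, rounded up to 1077207; 1,077,207 required, 1,076,819 in favor — not approved.
Series C: 3/4 of 3990477 = 2992857.75, rounded up to 2992858; 2,992,858 required, 2,993,479 in favor — approved.

Not approved — the Series B shares did not give the required vote.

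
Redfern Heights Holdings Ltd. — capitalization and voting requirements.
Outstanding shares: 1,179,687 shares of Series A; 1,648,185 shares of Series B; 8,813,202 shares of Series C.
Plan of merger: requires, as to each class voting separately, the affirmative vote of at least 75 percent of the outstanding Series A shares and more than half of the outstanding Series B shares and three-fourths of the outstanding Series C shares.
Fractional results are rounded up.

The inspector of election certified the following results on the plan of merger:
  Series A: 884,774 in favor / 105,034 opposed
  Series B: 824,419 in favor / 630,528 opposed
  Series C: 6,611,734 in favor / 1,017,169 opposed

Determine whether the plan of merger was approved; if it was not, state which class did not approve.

Series A: 3/4 of 1179687 = 884765.25, rounded up to 884766; 884,766 required, 884,774 in favor — approved.
Series B: a majority of 1648185 is 824093; 824,093 required, 824,419 in favor — approved.
Series C: 3/4 of 8813202 = 6609901.50, rounded up to 6609902; 6,609,902 required, 6,611,734 in favor — approved.

Approved — every class gave the required vote.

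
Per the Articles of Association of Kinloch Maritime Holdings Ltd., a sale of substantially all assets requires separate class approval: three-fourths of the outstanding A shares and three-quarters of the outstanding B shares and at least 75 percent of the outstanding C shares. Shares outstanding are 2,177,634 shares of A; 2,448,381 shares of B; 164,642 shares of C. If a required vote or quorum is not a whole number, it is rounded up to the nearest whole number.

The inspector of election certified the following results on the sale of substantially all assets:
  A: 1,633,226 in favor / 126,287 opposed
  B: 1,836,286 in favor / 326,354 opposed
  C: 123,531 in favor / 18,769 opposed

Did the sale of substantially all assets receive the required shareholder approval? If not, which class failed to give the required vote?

Approved — every class gave the required vote.

A: 3/4 of 2177634 = 1633225.50, rounded up to 1633226; 1,633,226 required, 1,633,226 in favor — approved.
B: 3/4 of 2448381 = 1836285.75, rounded up to 1836286; 1,836,286 required, 1,836,286 in favor — approved.
C: 3/4 of 164642 = 123481.50, rounded up to 123482; 123,482 required, 123,531 in favor — approved.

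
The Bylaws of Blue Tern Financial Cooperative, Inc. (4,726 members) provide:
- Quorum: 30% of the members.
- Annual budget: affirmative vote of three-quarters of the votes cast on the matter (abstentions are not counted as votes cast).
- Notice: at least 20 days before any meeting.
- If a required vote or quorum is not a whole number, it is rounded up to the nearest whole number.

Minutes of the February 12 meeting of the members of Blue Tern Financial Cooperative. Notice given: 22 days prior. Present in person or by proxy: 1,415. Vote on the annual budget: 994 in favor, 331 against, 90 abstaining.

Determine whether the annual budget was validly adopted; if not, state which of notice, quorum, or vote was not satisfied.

Notice: 22 days given; 20 required. Satisfied.
Quorum: 30% of 4,726 = 1,417.80, rounded up to 1,418; 1,415 present. Not satisfied.
Vote: requires three-fourths of the votes cast (1,415 − 90 abstaining = 1,325); 3/4 of 1325 = 993.75, rounded up to 994, so 994 needed; 994 in favor. Satisfied.

Invalid — quorum requirement not satisfied.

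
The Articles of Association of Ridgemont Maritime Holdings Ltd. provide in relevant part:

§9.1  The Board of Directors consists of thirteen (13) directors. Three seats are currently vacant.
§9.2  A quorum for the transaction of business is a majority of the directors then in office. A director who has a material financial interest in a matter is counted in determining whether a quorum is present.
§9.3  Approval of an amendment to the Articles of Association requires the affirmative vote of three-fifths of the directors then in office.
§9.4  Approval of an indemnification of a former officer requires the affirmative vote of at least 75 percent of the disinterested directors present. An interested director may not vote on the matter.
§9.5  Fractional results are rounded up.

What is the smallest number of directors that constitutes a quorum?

6

A majority of 10 is 6.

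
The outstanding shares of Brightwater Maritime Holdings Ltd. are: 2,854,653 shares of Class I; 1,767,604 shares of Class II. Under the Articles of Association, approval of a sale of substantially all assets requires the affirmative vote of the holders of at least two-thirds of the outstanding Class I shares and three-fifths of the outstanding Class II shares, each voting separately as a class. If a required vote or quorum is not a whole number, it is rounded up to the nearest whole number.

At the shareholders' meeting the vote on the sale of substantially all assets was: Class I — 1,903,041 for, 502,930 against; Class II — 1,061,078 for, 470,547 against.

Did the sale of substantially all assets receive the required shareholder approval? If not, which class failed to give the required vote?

Class I: 2/3 of 2854653 = 1903102; 1,903,102 required, 1,903,041 in favor — not approved.
Class II: 3/5 of 1767604 = 1060562.40, rounded up to 1060563; 1,060,563 required, 1,061,078 in favor — approved.

Not approved — the Class I shares did not give the required vote.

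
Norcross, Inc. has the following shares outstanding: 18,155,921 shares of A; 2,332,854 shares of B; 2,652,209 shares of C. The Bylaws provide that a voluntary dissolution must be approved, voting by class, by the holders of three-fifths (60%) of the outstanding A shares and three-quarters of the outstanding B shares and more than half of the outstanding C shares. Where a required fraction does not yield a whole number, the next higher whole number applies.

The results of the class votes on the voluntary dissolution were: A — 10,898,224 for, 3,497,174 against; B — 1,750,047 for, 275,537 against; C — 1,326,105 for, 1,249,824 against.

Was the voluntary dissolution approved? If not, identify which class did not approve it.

Approved — every class gave the required vote.

A: 3/5 of 18155921 = 10893552.60, rounded up to 10893553; 10,893,553 required, 10,898,224 in favor — approved.
B: 3/4 of 2332854 = 1749640.50, rounded up to 1749641; 1,749,641 required, 1,750,047 in favor — approved.
C: a majority of 2652209 is 1326105; 1,326,105 required, 1,326,105 in favor — approved.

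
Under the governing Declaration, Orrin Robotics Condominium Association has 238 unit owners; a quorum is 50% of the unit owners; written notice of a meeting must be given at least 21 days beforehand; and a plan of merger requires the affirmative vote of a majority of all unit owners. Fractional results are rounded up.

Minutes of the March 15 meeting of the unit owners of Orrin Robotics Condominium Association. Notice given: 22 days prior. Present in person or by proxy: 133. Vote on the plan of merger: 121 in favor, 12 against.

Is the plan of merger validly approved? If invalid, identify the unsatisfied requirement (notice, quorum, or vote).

Valid — all requirements satisfied.

Notice: 22 days given; 21 required. Satisfied.
Quorum: 50% of 238 = 119; 133 present. Satisfied.
Vote: requires a majority of all unit owners (238); a majority of 238 is 120, so 120 needed; 121 in favor. Satisfied.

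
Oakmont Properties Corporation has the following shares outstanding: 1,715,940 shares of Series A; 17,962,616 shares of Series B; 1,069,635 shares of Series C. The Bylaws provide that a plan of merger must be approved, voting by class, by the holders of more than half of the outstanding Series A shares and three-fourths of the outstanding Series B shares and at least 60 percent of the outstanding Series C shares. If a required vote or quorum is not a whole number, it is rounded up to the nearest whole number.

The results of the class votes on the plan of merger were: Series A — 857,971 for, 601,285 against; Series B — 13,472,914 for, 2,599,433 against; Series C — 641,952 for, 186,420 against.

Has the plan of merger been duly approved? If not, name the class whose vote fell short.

Approved — every class gave the required vote.

Series A: a majority of 1715940 is 857971; 857,971 required, 857,971 in favor — approved.
Series B: 3/4 of 17962616 = 13471962; 13,471,962 required, 13,472,914 in favor — approved.
Series C: 3/5 of 1069635 = 641781; 641,781 required, 641,952 in favor — approved.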